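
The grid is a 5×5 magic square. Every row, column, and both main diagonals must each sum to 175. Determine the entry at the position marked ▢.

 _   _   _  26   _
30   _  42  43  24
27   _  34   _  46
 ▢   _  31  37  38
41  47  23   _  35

44

The remaining cell in row 2 is (2,2) = 175 − 139 = 36.
Row 5 needs 175; the known cells sum to 146, so (5,4) = 29.
Column 3 must total 175; the given cells sum to 130, so (1,3) = 45.
Using column 4: 26 + 43 + 37 + 29 + ? → (3,4) = 175 − 135 = 40.
Column 5 must total 175; the given cells sum to 143, so (1,5) = 32.
The remaining cell in main diagonal is (1,1) = 175 − 142 = 33.
Anti-diagonal: 32 + 43 + 34 + 41 + ? = 175, so (4,2) = 25.
Row 1: 33 + 45 + 26 + 32 + ? = 175, so (1,2) = 39.
From row 3, 175 − (27 + 34 + 40 + 46) gives (3,2) = 28.
Row 4: 25 + 31 + 37 + 38 + ? = 175, so (4,1) = 44.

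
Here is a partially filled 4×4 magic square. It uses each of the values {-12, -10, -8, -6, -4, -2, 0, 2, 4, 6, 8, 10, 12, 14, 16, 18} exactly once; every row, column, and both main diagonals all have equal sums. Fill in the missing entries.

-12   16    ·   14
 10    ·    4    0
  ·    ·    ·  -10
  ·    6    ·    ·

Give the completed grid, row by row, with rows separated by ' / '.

-12 16 -6 14 / 10 -2 4 0 / 12 -8 18 -10 / 2 6 -4 8

The 16 entries sum to 48, so each line sums to 48/4 = 12.
Row 1 needs 12; the known cells sum to 18, so (1,3) = -6.
From row 2, 12 − (10 + 4 + 0) gives (2,2) = -2.
Column 2: 16 + (-2) + 6 + ? = 12, so (3,2) = -8.
Column 4 must total 12; the given cells sum to 4, so (4,4) = 8.
Main diagonal: -12 + (-2) + 8 + ? = 12, so (3,3) = 18.
Using anti-diagonal: 14 + 4 + (-8) + ? → (4,1) = 12 − 10 = 2.
Row 3 must total 12; the given cells sum to 0, so (3,1) = 12.
Using row 4: 2 + 6 + 8 + ? → (4,3) = 12 − 16 = -4.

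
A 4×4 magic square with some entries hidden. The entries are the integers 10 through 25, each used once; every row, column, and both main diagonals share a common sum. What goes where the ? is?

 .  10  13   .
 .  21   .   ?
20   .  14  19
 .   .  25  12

The entries are 10 through 25, which sum to 280, so each line sums to 280/4 = 70.
From row 3, 70 − (20 + 14 + 19) gives (3,2) = 17.
Using column 2: 10 + 21 + 17 + ? → (4,2) = 70 − 48 = 22.
Using column 3: 13 + 14 + 25 + ? → (2,3) = 70 − 52 = 18.
The remaining cell in main diagonal is (1,1) = 70 − 47 = 23.
Row 1 must total 70; the given cells sum to 46, so (1,4) = 24.
The remaining cell in row 4 is (4,1) = 70 − 59 = 11.
Using column 1: 23 + 20 + 11 + ? → (2,1) = 70 − 54 = 16.
Column 4 needs 70; the known cells sum to 55, so (2,4) = 15.

15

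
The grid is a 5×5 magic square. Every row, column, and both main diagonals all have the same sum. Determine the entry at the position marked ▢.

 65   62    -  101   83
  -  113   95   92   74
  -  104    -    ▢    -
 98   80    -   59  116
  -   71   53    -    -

Column 2 is complete and sums to 430; that is the magic constant.
Row 1 must total 430; the given cells sum to 311, so (1,3) = 119.
Using row 2: 113 + 95 + 92 + 74 + ? → (2,1) = 430 − 374 = 56.
Row 4: 98 + 80 + 59 + 116 + ? = 430, so (4,3) = 77.
Using column 3: 119 + 95 + 77 + 53 + ? → (3,3) = 430 − 344 = 86.
Using main diagonal: 65 + 113 + 86 + 59 + ? → (5,5) = 430 − 323 = 107.
The remaining cell in anti-diagonal is (5,1) = 430 − 341 = 89.
From row 5, 430 − (89 + 71 + 53 + 107) gives (5,4) = 110.
Column 1 must total 430; the given cells sum to 308, so (3,1) = 122.
From column 4, 430 − (101 + 92 + 59 + 110) gives (3,4) = 68.

68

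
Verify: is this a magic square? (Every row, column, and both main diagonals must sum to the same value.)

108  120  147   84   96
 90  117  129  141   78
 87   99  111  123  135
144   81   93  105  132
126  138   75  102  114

Row 1: 108 + 120 + 147 + 84 + 96 = 555.
Row 2: 90 + 117 + 129 + 141 + 78 = 555.
Row 3: 87 + 99 + 111 + 123 + 135 = 555.
Row 4: 144 + 81 + 93 + 105 + 132 = 555.
Row 5: 126 + 138 + 75 + 102 + 114 = 555.
Column 1: 108 + 90 + 87 + 144 + 126 = 555.
Column 2: 120 + 117 + 99 + 81 + 138 = 555.
Column 3: 147 + 129 + 111 + 93 + 75 = 555.
Column 4: 84 + 141 + 123 + 105 + 102 = 555.
Column 5: 96 + 78 + 135 + 132 + 114 = 555.
Main diagonal: 108 + 117 + 111 + 105 + 114 = 555.
Anti-diagonal: 96 + 141 + 111 + 81 + 126 = 555.
All lines sum to 555.

Yes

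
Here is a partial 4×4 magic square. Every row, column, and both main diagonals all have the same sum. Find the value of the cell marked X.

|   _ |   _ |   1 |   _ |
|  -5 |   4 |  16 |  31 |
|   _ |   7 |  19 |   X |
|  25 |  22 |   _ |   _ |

28

Row 2 is complete and sums to 46; that is the magic constant.
The remaining cell in column 2 is (1,2) = 46 − 33 = 13.
The remaining cell in column 3 is (4,3) = 46 − 36 = 10.
The remaining cell in anti-diagonal is (1,4) = 46 − 48 = -2.
Using row 1: 13 + 1 + (-2) + ? → (1,1) = 46 − 12 = 34.
From row 4, 46 − (25 + 22 + 10) gives (4,4) = -11.
From column 1, 46 − (34 + (-5) + 25) gives (3,1) = -8.
The remaining cell in column 4 is (3,4) = 46 − 18 = 28.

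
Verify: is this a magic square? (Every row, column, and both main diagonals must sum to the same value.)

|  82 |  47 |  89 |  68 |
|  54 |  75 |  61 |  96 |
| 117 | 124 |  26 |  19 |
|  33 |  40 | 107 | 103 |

No — column 4 sums to 286 but column 3 sums to 283.

Row 1: 82 + 47 + 89 + 68 = 286.
Row 2: 54 + 75 + 61 + 96 = 286.
Row 3: 117 + 124 + 26 + 19 = 286.
Row 4: 33 + 40 + 107 + 103 = 283.
Column 1: 82 + 54 + 117 + 33 = 286.
Column 2: 47 + 75 + 124 + 40 = 286.
Column 3: 89 + 61 + 26 + 107 = 283.
Column 4: 68 + 96 + 19 + 103 = 286.
Main diagonal: 82 + 75 + 26 + 103 = 286.
Anti-diagonal: 68 + 61 + 124 + 33 = 286.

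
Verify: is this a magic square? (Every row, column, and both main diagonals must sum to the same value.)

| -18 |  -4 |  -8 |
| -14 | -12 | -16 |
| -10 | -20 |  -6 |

Row 1: -18 + (-4) + (-8) = -30.
Row 2: -14 + (-12) + (-16) = -42.
Row 3: -10 + (-20) + (-6) = -36.
Column 1: -18 + (-14) + (-10) = -42.
Column 2: -4 + (-12) + (-20) = -36.
Column 3: -8 + (-16) + (-6) = -30.
Main diagonal: -18 + (-12) + (-6) = -36.
Anti-diagonal: -8 + (-12) + (-10) = -30.

No — column 3 sums to -30 but row 2 sums to -42.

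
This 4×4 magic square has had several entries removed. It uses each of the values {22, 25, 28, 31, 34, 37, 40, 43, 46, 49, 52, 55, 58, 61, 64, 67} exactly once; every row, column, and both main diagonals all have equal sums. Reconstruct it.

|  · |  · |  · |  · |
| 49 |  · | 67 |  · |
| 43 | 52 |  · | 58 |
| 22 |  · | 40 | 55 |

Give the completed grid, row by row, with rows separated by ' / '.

The 16 entries sum to 712, so each line sums to 712/4 = 178.
Row 3 must total 178; the given cells sum to 153, so (3,3) = 25.
The remaining cell in row 4 is (4,2) = 178 − 117 = 61.
Column 1 must total 178; the given cells sum to 114, so (1,1) = 64.
Using column 3: 67 + 25 + 40 + ? → (1,3) = 178 − 132 = 46.
Main diagonal needs 178; the known cells sum to 144, so (2,2) = 34.
Anti-diagonal needs 178; the known cells sum to 141, so (1,4) = 37.
Row 1: 64 + 46 + 37 + ? = 178, so (1,2) = 31.
The remaining cell in row 2 is (2,4) = 178 − 150 = 28.

64 31 46 37 / 49 34 67 28 / 43 52 25 58 / 22 61 40 55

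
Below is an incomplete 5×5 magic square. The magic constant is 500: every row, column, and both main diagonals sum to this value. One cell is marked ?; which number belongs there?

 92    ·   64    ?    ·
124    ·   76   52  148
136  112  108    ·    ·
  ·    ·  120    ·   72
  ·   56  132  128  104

140

Row 2 must total 500; the given cells sum to 400, so (2,2) = 100.
Using row 5: 56 + 132 + 128 + 104 + ? → (5,1) = 500 − 420 = 80.
From column 1, 500 − (92 + 124 + 136 + 80) gives (4,1) = 68.
Using main diagonal: 92 + 100 + 108 + 104 + ? → (4,4) = 500 − 404 = 96.
Row 4: 68 + 120 + 96 + 72 + ? = 500, so (4,2) = 144.
Using column 2: 100 + 112 + 144 + 56 + ? → (1,2) = 500 − 412 = 88.
Anti-diagonal needs 500; the known cells sum to 384, so (1,5) = 116.
Row 1 needs 500; the known cells sum to 360, so (1,4) = 140.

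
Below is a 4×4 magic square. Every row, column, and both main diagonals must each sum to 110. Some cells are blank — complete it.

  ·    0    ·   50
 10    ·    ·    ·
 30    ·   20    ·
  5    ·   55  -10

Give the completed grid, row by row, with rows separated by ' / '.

65 0 -5 50 / 10 35 40 25 / 30 15 20 45 / 5 60 55 -10

Row 4: 5 + 55 + (-10) + ? = 110, so (4,2) = 60.
From column 1, 110 − (10 + 30 + 5) gives (1,1) = 65.
The remaining cell in main diagonal is (2,2) = 110 − 75 = 35.
Row 1 needs 110; the known cells sum to 115, so (1,3) = -5.
From column 2, 110 − (0 + 35 + 60) gives (3,2) = 15.
From column 3, 110 − (-5 + 20 + 55) gives (2,3) = 40.
The remaining cell in row 2 is (2,4) = 110 − 85 = 25.
Row 3 needs 110; the known cells sum to 65, so (3,4) = 45.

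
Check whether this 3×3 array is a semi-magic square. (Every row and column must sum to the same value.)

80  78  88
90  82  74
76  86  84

Yes

Row 1: 80 + 78 + 88 = 246.
Row 2: 90 + 82 + 74 = 246.
Row 3: 76 + 86 + 84 = 246.
Column 1: 80 + 90 + 76 = 246.
Column 2: 78 + 82 + 86 = 246.
Column 3: 88 + 74 + 84 = 246.
All lines sum to 246.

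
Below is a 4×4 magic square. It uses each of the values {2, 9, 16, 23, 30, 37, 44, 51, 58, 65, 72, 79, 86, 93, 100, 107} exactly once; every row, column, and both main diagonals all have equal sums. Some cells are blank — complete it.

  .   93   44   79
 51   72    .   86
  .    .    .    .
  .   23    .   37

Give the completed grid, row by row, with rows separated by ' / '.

2 93 44 79 / 51 72 9 86 / 65 30 107 16 / 100 23 58 37

The 16 entries sum to 872, so each line sums to 872/4 = 218.
Row 1 must total 218; the given cells sum to 216, so (1,1) = 2.
Row 2: 51 + 72 + 86 + ? = 218, so (2,3) = 9.
From column 2, 218 − (93 + 72 + 23) gives (3,2) = 30.
The remaining cell in column 4 is (3,4) = 218 − 202 = 16.
The remaining cell in main diagonal is (3,3) = 218 − 111 = 107.
From anti-diagonal, 218 − (79 + 9 + 30) gives (4,1) = 100.
Row 3 must total 218; the given cells sum to 153, so (3,1) = 65.
Row 4 must total 218; the given cells sum to 160, so (4,3) = 58.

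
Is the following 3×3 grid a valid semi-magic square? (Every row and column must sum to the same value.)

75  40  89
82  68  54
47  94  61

Row 1: 75 + 40 + 89 = 204.
Row 2: 82 + 68 + 54 = 204.
Row 3: 47 + 94 + 61 = 202.
Column 1: 75 + 82 + 47 = 204.
Column 2: 40 + 68 + 94 = 202.
Column 3: 89 + 54 + 61 = 204.

No — column 1 sums to 204 but column 2 sums to 202.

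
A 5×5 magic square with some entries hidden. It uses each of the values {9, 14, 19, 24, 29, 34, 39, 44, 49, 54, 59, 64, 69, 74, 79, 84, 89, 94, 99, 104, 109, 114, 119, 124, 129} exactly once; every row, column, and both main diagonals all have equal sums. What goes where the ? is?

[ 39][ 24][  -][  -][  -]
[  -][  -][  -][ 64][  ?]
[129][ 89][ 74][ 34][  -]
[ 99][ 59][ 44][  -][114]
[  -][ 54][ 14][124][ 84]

49

The 25 entries sum to 1725, so each line sums to 1725/5 = 345.
The remaining cell in row 3 is (3,5) = 345 − 326 = 19.
Row 4 needs 345; the known cells sum to 316, so (4,4) = 29.
Row 5 needs 345; the known cells sum to 276, so (5,1) = 69.
The remaining cell in column 1 is (2,1) = 345 − 336 = 9.
The remaining cell in column 2 is (2,2) = 345 − 226 = 119.
From column 4, 345 − (64 + 34 + 29 + 124) gives (1,4) = 94.
Anti-diagonal must total 345; the given cells sum to 266, so (1,5) = 79.
From row 1, 345 − (39 + 24 + 94 + 79) gives (1,3) = 109.
Column 3 must total 345; the given cells sum to 241, so (2,3) = 104.
Column 5 needs 345; the known cells sum to 296, so (2,5) = 49.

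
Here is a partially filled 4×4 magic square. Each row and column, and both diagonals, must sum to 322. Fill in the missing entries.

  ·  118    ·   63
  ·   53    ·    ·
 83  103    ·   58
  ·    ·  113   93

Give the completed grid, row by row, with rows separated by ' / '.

Row 3: 83 + 103 + 58 + ? = 322, so (3,3) = 78.
Column 2: 118 + 53 + 103 + ? = 322, so (4,2) = 48.
From column 4, 322 − (63 + 58 + 93) gives (2,4) = 108.
Main diagonal must total 322; the given cells sum to 224, so (1,1) = 98.
Row 1 needs 322; the known cells sum to 279, so (1,3) = 43.
The remaining cell in row 4 is (4,1) = 322 − 254 = 68.
Column 1 needs 322; the known cells sum to 249, so (2,1) = 73.
From column 3, 322 − (43 + 78 + 113) gives (2,3) = 88.

98 118 43 63 / 73 53 88 108 / 83 103 78 58 / 68 48 113 93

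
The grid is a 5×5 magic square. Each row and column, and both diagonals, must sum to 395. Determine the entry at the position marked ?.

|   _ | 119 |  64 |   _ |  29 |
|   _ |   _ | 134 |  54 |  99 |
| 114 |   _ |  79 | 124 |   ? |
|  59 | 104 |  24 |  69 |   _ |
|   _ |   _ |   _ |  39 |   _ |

44

Using row 4: 59 + 104 + 24 + 69 + ? → (4,5) = 395 − 256 = 139.
The remaining cell in column 3 is (5,3) = 395 − 301 = 94.
Using column 4: 54 + 124 + 69 + 39 + ? → (1,4) = 395 − 286 = 109.
Using anti-diagonal: 29 + 54 + 79 + 104 + ? → (5,1) = 395 − 266 = 129.
The remaining cell in row 1 is (1,1) = 395 − 321 = 74.
Column 1 must total 395; the given cells sum to 376, so (2,1) = 19.
The remaining cell in row 2 is (2,2) = 395 − 306 = 89.
Main diagonal: 74 + 89 + 79 + 69 + ? = 395, so (5,5) = 84.
Row 5 must total 395; the given cells sum to 346, so (5,2) = 49.
From column 2, 395 − (119 + 89 + 104 + 49) gives (3,2) = 34.
Column 5 must total 395; the given cells sum to 351, so (3,5) = 44.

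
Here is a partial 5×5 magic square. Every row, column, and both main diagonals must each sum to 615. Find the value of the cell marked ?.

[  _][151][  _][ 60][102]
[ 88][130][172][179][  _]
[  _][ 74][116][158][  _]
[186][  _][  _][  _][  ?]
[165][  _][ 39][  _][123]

Row 2: 88 + 130 + 172 + 179 + ? = 615, so (2,5) = 46.
The remaining cell in anti-diagonal is (4,2) = 615 − 562 = 53.
Column 2 needs 615; the known cells sum to 408, so (5,2) = 207.
The remaining cell in row 5 is (5,4) = 615 − 534 = 81.
Using column 4: 60 + 179 + 158 + 81 + ? → (4,4) = 615 − 478 = 137.
Using main diagonal: 130 + 116 + 137 + 123 + ? → (1,1) = 615 − 506 = 109.
Row 1: 109 + 151 + 60 + 102 + ? = 615, so (1,3) = 193.
Column 1 needs 615; the known cells sum to 548, so (3,1) = 67.
Column 3 needs 615; the known cells sum to 520, so (4,3) = 95.
Using row 3: 67 + 74 + 116 + 158 + ? → (3,5) = 615 − 415 = 200.
Row 4 needs 615; the known cells sum to 471, so (4,5) = 144.

144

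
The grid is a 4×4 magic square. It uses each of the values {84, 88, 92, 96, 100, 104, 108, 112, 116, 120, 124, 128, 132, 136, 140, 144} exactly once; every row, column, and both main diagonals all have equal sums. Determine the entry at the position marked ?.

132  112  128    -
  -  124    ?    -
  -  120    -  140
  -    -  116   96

108

The 16 entries sum to 1824, so each line sums to 1824/4 = 456.
The remaining cell in row 1 is (1,4) = 456 − 372 = 84.
Column 2 must total 456; the given cells sum to 356, so (4,2) = 100.
Column 4 needs 456; the known cells sum to 320, so (2,4) = 136.
From main diagonal, 456 − (132 + 124 + 96) gives (3,3) = 104.
Row 3 needs 456; the known cells sum to 364, so (3,1) = 92.
Row 4 needs 456; the known cells sum to 312, so (4,1) = 144.
Using column 1: 132 + 92 + 144 + ? → (2,1) = 456 − 368 = 88.
Using column 3: 128 + 104 + 116 + ? → (2,3) = 456 − 348 = 108.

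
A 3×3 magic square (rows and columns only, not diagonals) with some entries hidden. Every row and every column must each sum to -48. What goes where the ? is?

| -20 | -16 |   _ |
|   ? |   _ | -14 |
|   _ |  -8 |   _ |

-10

Row 1: -20 + (-16) + ? = -48, so (1,3) = -12.
Using column 2: -16 + (-8) + ? → (2,2) = -48 − (-24) = -24.
The remaining cell in column 3 is (3,3) = -48 − (-26) = -22.
Row 2 needs -48; the known cells sum to -38, so (2,1) = -10.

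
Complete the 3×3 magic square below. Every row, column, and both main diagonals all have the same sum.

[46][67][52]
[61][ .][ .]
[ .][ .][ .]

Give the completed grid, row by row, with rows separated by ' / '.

Row 1 is already complete: 46 + 67 + 52 = 165, so that is the magic constant.
Using column 1: 46 + 61 + ? → (3,1) = 165 − 107 = 58.
Anti-diagonal must total 165; the given cells sum to 110, so (2,2) = 55.
Using row 2: 61 + 55 + ? → (2,3) = 165 − 116 = 49.
The remaining cell in column 2 is (3,2) = 165 − 122 = 43.
Column 3: 52 + 49 + ? = 165, so (3,3) = 64.

46 67 52 / 61 55 49 / 58 43 64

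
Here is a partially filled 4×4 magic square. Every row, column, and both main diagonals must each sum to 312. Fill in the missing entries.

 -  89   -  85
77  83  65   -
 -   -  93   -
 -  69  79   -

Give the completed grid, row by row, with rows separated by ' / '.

63 89 75 85 / 77 83 65 87 / 81 71 93 67 / 91 69 79 73

From row 2, 312 − (77 + 83 + 65) gives (2,4) = 87.
The remaining cell in column 2 is (3,2) = 312 − 241 = 71.
Column 3: 65 + 93 + 79 + ? = 312, so (1,3) = 75.
From anti-diagonal, 312 − (85 + 65 + 71) gives (4,1) = 91.
Row 1 needs 312; the known cells sum to 249, so (1,1) = 63.
Row 4: 91 + 69 + 79 + ? = 312, so (4,4) = 73.
Column 1: 63 + 77 + 91 + ? = 312, so (3,1) = 81.
Column 4 needs 312; the known cells sum to 245, so (3,4) = 67.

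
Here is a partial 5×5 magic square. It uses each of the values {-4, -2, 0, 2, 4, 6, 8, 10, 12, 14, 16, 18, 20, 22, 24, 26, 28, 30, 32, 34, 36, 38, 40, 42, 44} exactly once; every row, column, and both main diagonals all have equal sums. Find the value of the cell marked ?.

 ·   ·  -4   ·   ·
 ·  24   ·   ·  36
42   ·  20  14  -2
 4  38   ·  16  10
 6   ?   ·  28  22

0

The 25 entries sum to 500, so each line sums to 500/5 = 100.
From row 3, 100 − (42 + 20 + 14 + (-2)) gives (3,2) = 26.
From row 4, 100 − (4 + 38 + 16 + 10) gives (4,3) = 32.
Column 5 needs 100; the known cells sum to 66, so (1,5) = 34.
Main diagonal: 24 + 20 + 16 + 22 + ? = 100, so (1,1) = 18.
Anti-diagonal: 34 + 20 + 38 + 6 + ? = 100, so (2,4) = 2.
The remaining cell in column 1 is (2,1) = 100 − 70 = 30.
Using column 4: 2 + 14 + 16 + 28 + ? → (1,4) = 100 − 60 = 40.
Row 1: 18 + (-4) + 40 + 34 + ? = 100, so (1,2) = 12.
Row 2 needs 100; the known cells sum to 92, so (2,3) = 8.
Column 2: 12 + 24 + 26 + 38 + ? = 100, so (5,2) = 0.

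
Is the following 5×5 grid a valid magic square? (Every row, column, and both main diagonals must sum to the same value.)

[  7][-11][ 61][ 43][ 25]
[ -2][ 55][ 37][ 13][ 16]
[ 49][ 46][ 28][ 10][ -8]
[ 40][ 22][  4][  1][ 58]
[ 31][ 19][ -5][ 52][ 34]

No — anti-diagonal sums to 119 but main diagonal sums to 125.

Row 1: 7 + (-11) + 61 + 43 + 25 = 125.
Row 2: -2 + 55 + 37 + 13 + 16 = 119.
Row 3: 49 + 46 + 28 + 10 + (-8) = 125.
Row 4: 40 + 22 + 4 + 1 + 58 = 125.
Row 5: 31 + 19 + (-5) + 52 + 34 = 131.
Column 1: 7 + (-2) + 49 + 40 + 31 = 125.
Column 2: -11 + 55 + 46 + 22 + 19 = 131.
Column 3: 61 + 37 + 28 + 4 + (-5) = 125.
Column 4: 43 + 13 + 10 + 1 + 52 = 119.
Column 5: 25 + 16 + (-8) + 58 + 34 = 125.
Main diagonal: 7 + 55 + 28 + 1 + 34 = 125.
Anti-diagonal: 25 + 13 + 28 + 22 + 31 = 119.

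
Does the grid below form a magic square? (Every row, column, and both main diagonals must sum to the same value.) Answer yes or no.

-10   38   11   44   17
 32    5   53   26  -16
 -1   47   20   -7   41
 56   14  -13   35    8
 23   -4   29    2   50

Yes

Row 1: -10 + 38 + 11 + 44 + 17 = 100.
Row 2: 32 + 5 + 53 + 26 + (-16) = 100.
Row 3: -1 + 47 + 20 + (-7) + 41 = 100.
Row 4: 56 + 14 + (-13) + 35 + 8 = 100.
Row 5: 23 + (-4) + 29 + 2 + 50 = 100.
Column 1: -10 + 32 + (-1) + 56 + 23 = 100.
Column 2: 38 + 5 + 47 + 14 + (-4) = 100.
Column 3: 11 + 53 + 20 + (-13) + 29 = 100.
Column 4: 44 + 26 + (-7) + 35 + 2 = 100.
Column 5: 17 + (-16) + 41 + 8 + 50 = 100.
Main diagonal: -10 + 5 + 20 + 35 + 50 = 100.
Anti-diagonal: 17 + 26 + 20 + 14 + 23 = 100.
All lines sum to 100.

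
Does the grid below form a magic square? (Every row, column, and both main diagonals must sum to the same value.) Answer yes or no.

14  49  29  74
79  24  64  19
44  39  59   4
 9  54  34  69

Row 1: 14 + 49 + 29 + 74 = 166.
Row 2: 79 + 24 + 64 + 19 = 186.
Row 3: 44 + 39 + 59 + 4 = 146.
Row 4: 9 + 54 + 34 + 69 = 166.
Column 1: 14 + 79 + 44 + 9 = 146.
Column 2: 49 + 24 + 39 + 54 = 166.
Column 3: 29 + 64 + 59 + 34 = 186.
Column 4: 74 + 19 + 4 + 69 = 166.
Main diagonal: 14 + 24 + 59 + 69 = 166.
Anti-diagonal: 74 + 64 + 39 + 9 = 186.

No — row 3 sums to 146 but column 4 sums to 166.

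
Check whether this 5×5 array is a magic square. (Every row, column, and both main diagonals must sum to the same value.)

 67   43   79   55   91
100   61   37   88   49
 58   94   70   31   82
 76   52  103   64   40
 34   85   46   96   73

Row 1: 67 + 43 + 79 + 55 + 91 = 335.
Row 2: 100 + 61 + 37 + 88 + 49 = 335.
Row 3: 58 + 94 + 70 + 31 + 82 = 335.
Row 4: 76 + 52 + 103 + 64 + 40 = 335.
Row 5: 34 + 85 + 46 + 96 + 73 = 334.
Column 1: 67 + 100 + 58 + 76 + 34 = 335.
Column 2: 43 + 61 + 94 + 52 + 85 = 335.
Column 3: 79 + 37 + 70 + 103 + 46 = 335.
Column 4: 55 + 88 + 31 + 64 + 96 = 334.
Column 5: 91 + 49 + 82 + 40 + 73 = 335.
Main diagonal: 67 + 61 + 70 + 64 + 73 = 335.
Anti-diagonal: 91 + 88 + 70 + 52 + 34 = 335.

No — column 1 sums to 335 but row 5 sums to 334.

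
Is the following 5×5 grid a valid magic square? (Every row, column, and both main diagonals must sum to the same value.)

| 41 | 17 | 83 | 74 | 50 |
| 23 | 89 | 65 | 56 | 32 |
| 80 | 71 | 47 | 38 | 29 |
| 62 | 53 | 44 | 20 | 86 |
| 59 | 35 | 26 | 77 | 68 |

Yes

Row 1: 41 + 17 + 83 + 74 + 50 = 265.
Row 2: 23 + 89 + 65 + 56 + 32 = 265.
Row 3: 80 + 71 + 47 + 38 + 29 = 265.
Row 4: 62 + 53 + 44 + 20 + 86 = 265.
Row 5: 59 + 35 + 26 + 77 + 68 = 265.
Column 1: 41 + 23 + 80 + 62 + 59 = 265.
Column 2: 17 + 89 + 71 + 53 + 35 = 265.
Column 3: 83 + 65 + 47 + 44 + 26 = 265.
Column 4: 74 + 56 + 38 + 20 + 77 = 265.
Column 5: 50 + 32 + 29 + 86 + 68 = 265.
Main diagonal: 41 + 89 + 47 + 20 + 68 = 265.
Anti-diagonal: 50 + 56 + 47 + 53 + 59 = 265.
All lines sum to 265.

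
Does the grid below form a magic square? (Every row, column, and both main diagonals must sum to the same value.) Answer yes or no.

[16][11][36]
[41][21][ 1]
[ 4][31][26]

Row 1: 16 + 11 + 36 = 63.
Row 2: 41 + 21 + 1 = 63.
Row 3: 4 + 31 + 26 = 61.
Column 1: 16 + 41 + 4 = 61.
Column 2: 11 + 21 + 31 = 63.
Column 3: 36 + 1 + 26 = 63.
Main diagonal: 16 + 21 + 26 = 63.
Anti-diagonal: 36 + 21 + 4 = 61.

No — column 3 sums to 63 but column 1 sums to 61.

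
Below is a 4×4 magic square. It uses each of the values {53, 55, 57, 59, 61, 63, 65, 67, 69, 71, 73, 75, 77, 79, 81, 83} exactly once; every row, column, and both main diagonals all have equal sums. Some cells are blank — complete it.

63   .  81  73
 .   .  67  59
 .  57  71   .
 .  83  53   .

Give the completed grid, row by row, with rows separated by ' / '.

63 55 81 73 / 69 77 67 59 / 65 57 71 79 / 75 83 53 61

The 16 entries sum to 1088, so each line sums to 1088/4 = 272.
From row 1, 272 − (63 + 81 + 73) gives (1,2) = 55.
Column 2: 55 + 57 + 83 + ? = 272, so (2,2) = 77.
Main diagonal must total 272; the given cells sum to 211, so (4,4) = 61.
Anti-diagonal must total 272; the given cells sum to 197, so (4,1) = 75.
Row 2: 77 + 67 + 59 + ? = 272, so (2,1) = 69.
From column 1, 272 − (63 + 69 + 75) gives (3,1) = 65.
Column 4 needs 272; the known cells sum to 193, so (3,4) = 79.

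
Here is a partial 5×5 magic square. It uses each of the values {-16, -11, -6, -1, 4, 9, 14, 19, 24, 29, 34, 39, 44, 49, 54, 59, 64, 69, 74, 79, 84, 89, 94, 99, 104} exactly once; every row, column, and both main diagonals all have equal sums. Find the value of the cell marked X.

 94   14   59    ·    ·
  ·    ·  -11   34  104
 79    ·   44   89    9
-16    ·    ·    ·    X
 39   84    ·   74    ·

64

The 25 entries sum to 1100, so each line sums to 1100/5 = 220.
Row 3: 79 + 44 + 89 + 9 + ? = 220, so (3,2) = -1.
The remaining cell in column 1 is (2,1) = 220 − 196 = 24.
Row 2: 24 + (-11) + 34 + 104 + ? = 220, so (2,2) = 69.
Using column 2: 14 + 69 + (-1) + 84 + ? → (4,2) = 220 − 166 = 54.
From anti-diagonal, 220 − (34 + 44 + 54 + 39) gives (1,5) = 49.
Row 1: 94 + 14 + 59 + 49 + ? = 220, so (1,4) = 4.
Column 4 must total 220; the given cells sum to 201, so (4,4) = 19.
The remaining cell in main diagonal is (5,5) = 220 − 226 = -6.
The remaining cell in row 5 is (5,3) = 220 − 191 = 29.
Using column 3: 59 + (-11) + 44 + 29 + ? → (4,3) = 220 − 121 = 99.
From column 5, 220 − (49 + 104 + 9 + (-6)) gives (4,5) = 64.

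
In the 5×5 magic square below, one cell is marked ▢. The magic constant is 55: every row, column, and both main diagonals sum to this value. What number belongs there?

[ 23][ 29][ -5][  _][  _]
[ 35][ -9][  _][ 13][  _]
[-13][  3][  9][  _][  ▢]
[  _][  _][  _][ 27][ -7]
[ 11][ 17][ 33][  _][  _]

31

Column 1 must total 55; the given cells sum to 56, so (4,1) = -1.
Column 2: 29 + (-9) + 3 + 17 + ? = 55, so (4,2) = 15.
Main diagonal: 23 + (-9) + 9 + 27 + ? = 55, so (5,5) = 5.
Using anti-diagonal: 13 + 9 + 15 + 11 + ? → (1,5) = 55 − 48 = 7.
From row 1, 55 − (23 + 29 + (-5) + 7) gives (1,4) = 1.
Using row 4: -1 + 15 + 27 + (-7) + ? → (4,3) = 55 − 34 = 21.
Row 5 must total 55; the given cells sum to 66, so (5,4) = -11.
From column 3, 55 − (-5 + 9 + 21 + 33) gives (2,3) = -3.
Column 4 must total 55; the given cells sum to 30, so (3,4) = 25.
From row 2, 55 − (35 + (-9) + (-3) + 13) gives (2,5) = 19.
Row 3 needs 55; the known cells sum to 24, so (3,5) = 31.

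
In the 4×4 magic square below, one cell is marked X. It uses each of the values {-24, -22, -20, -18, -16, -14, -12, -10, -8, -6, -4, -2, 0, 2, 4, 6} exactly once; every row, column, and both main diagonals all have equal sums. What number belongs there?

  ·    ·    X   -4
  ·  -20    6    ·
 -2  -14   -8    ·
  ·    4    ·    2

The 16 entries sum to -144, so each line sums to -144/4 = -36.
From row 3, -36 − (-2 + (-14) + (-8)) gives (3,4) = -12.
Column 2 needs -36; the known cells sum to -30, so (1,2) = -6.
Column 4: -4 + (-12) + 2 + ? = -36, so (2,4) = -22.
Main diagonal: -20 + (-8) + 2 + ? = -36, so (1,1) = -10.
From anti-diagonal, -36 − (-4 + 6 + (-14)) gives (4,1) = -24.
Row 1: -10 + (-6) + (-4) + ? = -36, so (1,3) = -16.

-16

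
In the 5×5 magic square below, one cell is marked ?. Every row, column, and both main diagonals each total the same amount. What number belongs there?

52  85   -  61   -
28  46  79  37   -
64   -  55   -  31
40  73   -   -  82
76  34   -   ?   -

25

Column 1 is complete and sums to 260; that is the magic constant.
The remaining cell in row 2 is (2,5) = 260 − 190 = 70.
Column 2 needs 260; the known cells sum to 238, so (3,2) = 22.
The remaining cell in anti-diagonal is (1,5) = 260 − 241 = 19.
From row 1, 260 − (52 + 85 + 61 + 19) gives (1,3) = 43.
Row 3 must total 260; the given cells sum to 172, so (3,4) = 88.
Column 5: 19 + 70 + 31 + 82 + ? = 260, so (5,5) = 58.
Using main diagonal: 52 + 46 + 55 + 58 + ? → (4,4) = 260 − 211 = 49.
From row 4, 260 − (40 + 73 + 49 + 82) gives (4,3) = 16.
The remaining cell in column 3 is (5,3) = 260 − 193 = 67.
The remaining cell in column 4 is (5,4) = 260 − 235 = 25.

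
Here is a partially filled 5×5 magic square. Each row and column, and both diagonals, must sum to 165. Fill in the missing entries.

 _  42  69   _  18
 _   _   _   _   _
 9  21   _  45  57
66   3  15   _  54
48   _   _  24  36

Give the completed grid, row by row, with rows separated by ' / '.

30 42 69 6 18 / 12 39 51 63 0 / 9 21 33 45 57 / 66 3 15 27 54 / 48 60 -3 24 36

Row 3 must total 165; the given cells sum to 132, so (3,3) = 33.
Using row 4: 66 + 3 + 15 + 54 + ? → (4,4) = 165 − 138 = 27.
From column 5, 165 − (18 + 57 + 54 + 36) gives (2,5) = 0.
Using anti-diagonal: 18 + 33 + 3 + 48 + ? → (2,4) = 165 − 102 = 63.
Column 4: 63 + 45 + 27 + 24 + ? = 165, so (1,4) = 6.
The remaining cell in row 1 is (1,1) = 165 − 135 = 30.
From column 1, 165 − (30 + 9 + 66 + 48) gives (2,1) = 12.
Main diagonal: 30 + 33 + 27 + 36 + ? = 165, so (2,2) = 39.
Row 2 needs 165; the known cells sum to 114, so (2,3) = 51.
Column 2: 42 + 39 + 21 + 3 + ? = 165, so (5,2) = 60.
Using column 3: 69 + 51 + 33 + 15 + ? → (5,3) = 165 − 168 = -3.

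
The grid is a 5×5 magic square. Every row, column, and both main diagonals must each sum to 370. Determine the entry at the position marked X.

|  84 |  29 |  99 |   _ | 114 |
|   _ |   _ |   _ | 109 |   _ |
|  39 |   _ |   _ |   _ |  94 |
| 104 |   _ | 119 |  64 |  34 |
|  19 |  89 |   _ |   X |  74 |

The remaining cell in row 1 is (1,4) = 370 − 326 = 44.
Using row 4: 104 + 119 + 64 + 34 + ? → (4,2) = 370 − 321 = 49.
Column 1 needs 370; the known cells sum to 246, so (2,1) = 124.
Column 5: 114 + 94 + 34 + 74 + ? = 370, so (2,5) = 54.
Anti-diagonal: 114 + 109 + 49 + 19 + ? = 370, so (3,3) = 79.
From main diagonal, 370 − (84 + 79 + 64 + 74) gives (2,2) = 69.
From row 2, 370 − (124 + 69 + 109 + 54) gives (2,3) = 14.
Column 2 needs 370; the known cells sum to 236, so (3,2) = 134.
Column 3: 99 + 14 + 79 + 119 + ? = 370, so (5,3) = 59.
Using row 3: 39 + 134 + 79 + 94 + ? → (3,4) = 370 − 346 = 24.
The remaining cell in row 5 is (5,4) = 370 − 241 = 129.

129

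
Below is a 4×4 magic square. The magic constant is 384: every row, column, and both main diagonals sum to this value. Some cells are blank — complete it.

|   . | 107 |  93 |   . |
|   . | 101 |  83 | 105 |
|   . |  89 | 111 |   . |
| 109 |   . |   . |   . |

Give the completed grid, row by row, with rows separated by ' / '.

81 107 93 103 / 95 101 83 105 / 99 89 111 85 / 109 87 97 91

Row 2 must total 384; the given cells sum to 289, so (2,1) = 95.
Using column 2: 107 + 101 + 89 + ? → (4,2) = 384 − 297 = 87.
Column 3 must total 384; the given cells sum to 287, so (4,3) = 97.
Using anti-diagonal: 83 + 89 + 109 + ? → (1,4) = 384 − 281 = 103.
Row 1 needs 384; the known cells sum to 303, so (1,1) = 81.
From row 4, 384 − (109 + 87 + 97) gives (4,4) = 91.
From column 1, 384 − (81 + 95 + 109) gives (3,1) = 99.
Column 4 needs 384; the known cells sum to 299, so (3,4) = 85.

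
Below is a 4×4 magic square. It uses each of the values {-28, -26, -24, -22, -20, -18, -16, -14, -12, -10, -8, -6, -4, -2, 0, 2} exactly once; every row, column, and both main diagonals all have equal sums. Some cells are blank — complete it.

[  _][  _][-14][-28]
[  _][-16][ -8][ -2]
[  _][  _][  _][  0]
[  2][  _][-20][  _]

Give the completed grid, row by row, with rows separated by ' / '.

-4 -6 -14 -28 / -26 -16 -8 -2 / -24 -18 -10 0 / 2 -12 -20 -22

The 16 entries sum to -208, so each line sums to -208/4 = -52.
From row 2, -52 − (-16 + (-8) + (-2)) gives (2,1) = -26.
Column 3 needs -52; the known cells sum to -42, so (3,3) = -10.
From column 4, -52 − (-28 + (-2) + 0) gives (4,4) = -22.
The remaining cell in main diagonal is (1,1) = -52 − (-48) = -4.
The remaining cell in anti-diagonal is (3,2) = -52 − (-34) = -18.
The remaining cell in row 1 is (1,2) = -52 − (-46) = -6.
From row 3, -52 − (-18 + (-10) + 0) gives (3,1) = -24.
Row 4 needs -52; the known cells sum to -40, so (4,2) = -12.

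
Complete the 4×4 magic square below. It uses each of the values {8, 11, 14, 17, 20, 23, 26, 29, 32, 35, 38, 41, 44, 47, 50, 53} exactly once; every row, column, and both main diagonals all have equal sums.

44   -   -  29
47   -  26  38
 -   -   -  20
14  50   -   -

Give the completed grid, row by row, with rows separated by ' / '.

The 16 entries sum to 488, so each line sums to 488/4 = 122.
The remaining cell in row 2 is (2,2) = 122 − 111 = 11.
Column 1 must total 122; the given cells sum to 105, so (3,1) = 17.
Using column 4: 29 + 38 + 20 + ? → (4,4) = 122 − 87 = 35.
Using main diagonal: 44 + 11 + 35 + ? → (3,3) = 122 − 90 = 32.
Anti-diagonal needs 122; the known cells sum to 69, so (3,2) = 53.
From row 4, 122 − (14 + 50 + 35) gives (4,3) = 23.
Column 2 must total 122; the given cells sum to 114, so (1,2) = 8.
From column 3, 122 − (26 + 32 + 23) gives (1,3) = 41.

44 8 41 29 / 47 11 26 38 / 17 53 32 20 / 14 50 23 35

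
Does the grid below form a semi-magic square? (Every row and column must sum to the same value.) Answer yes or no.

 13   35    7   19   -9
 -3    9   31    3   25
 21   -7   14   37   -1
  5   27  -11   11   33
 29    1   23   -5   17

No — row 3 sums to 64 but row 4 sums to 65.

Row 1: 13 + 35 + 7 + 19 + (-9) = 65.
Row 2: -3 + 9 + 31 + 3 + 25 = 65.
Row 3: 21 + (-7) + 14 + 37 + (-1) = 64.
Row 4: 5 + 27 + (-11) + 11 + 33 = 65.
Row 5: 29 + 1 + 23 + (-5) + 17 = 65.
Column 1: 13 + (-3) + 21 + 5 + 29 = 65.
Column 2: 35 + 9 + (-7) + 27 + 1 = 65.
Column 3: 7 + 31 + 14 + (-11) + 23 = 64.
Column 4: 19 + 3 + 37 + 11 + (-5) = 65.
Column 5: -9 + 25 + (-1) + 33 + 17 = 65.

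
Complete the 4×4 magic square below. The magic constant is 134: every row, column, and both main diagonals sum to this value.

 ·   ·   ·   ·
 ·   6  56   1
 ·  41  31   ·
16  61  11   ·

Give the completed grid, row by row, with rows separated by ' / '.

Row 2 needs 134; the known cells sum to 63, so (2,1) = 71.
Row 4 needs 134; the known cells sum to 88, so (4,4) = 46.
The remaining cell in column 2 is (1,2) = 134 − 108 = 26.
The remaining cell in column 3 is (1,3) = 134 − 98 = 36.
Using main diagonal: 6 + 31 + 46 + ? → (1,1) = 134 − 83 = 51.
Using anti-diagonal: 56 + 41 + 16 + ? → (1,4) = 134 − 113 = 21.
From column 1, 134 − (51 + 71 + 16) gives (3,1) = -4.
Using column 4: 21 + 1 + 46 + ? → (3,4) = 134 − 68 = 66.

51 26 36 21 / 71 6 56 1 / -4 41 31 66 / 16 61 11 46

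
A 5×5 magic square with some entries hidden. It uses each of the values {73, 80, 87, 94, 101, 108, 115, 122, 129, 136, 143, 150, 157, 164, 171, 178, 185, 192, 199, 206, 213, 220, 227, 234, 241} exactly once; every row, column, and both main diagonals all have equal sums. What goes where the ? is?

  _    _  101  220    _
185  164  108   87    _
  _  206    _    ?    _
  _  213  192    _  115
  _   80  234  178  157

The 25 entries sum to 3925, so each line sums to 3925/5 = 785.
From row 2, 785 − (185 + 164 + 108 + 87) gives (2,5) = 241.
From row 5, 785 − (80 + 234 + 178 + 157) gives (5,1) = 136.
Column 2 must total 785; the given cells sum to 663, so (1,2) = 122.
Column 3 must total 785; the given cells sum to 635, so (3,3) = 150.
Using anti-diagonal: 87 + 150 + 213 + 136 + ? → (1,5) = 785 − 586 = 199.
Using row 1: 122 + 101 + 220 + 199 + ? → (1,1) = 785 − 642 = 143.
Column 5 must total 785; the given cells sum to 712, so (3,5) = 73.
From main diagonal, 785 − (143 + 164 + 150 + 157) gives (4,4) = 171.
Using row 4: 213 + 192 + 171 + 115 + ? → (4,1) = 785 − 691 = 94.
From column 1, 785 − (143 + 185 + 94 + 136) gives (3,1) = 227.
The remaining cell in column 4 is (3,4) = 785 − 656 = 129.

129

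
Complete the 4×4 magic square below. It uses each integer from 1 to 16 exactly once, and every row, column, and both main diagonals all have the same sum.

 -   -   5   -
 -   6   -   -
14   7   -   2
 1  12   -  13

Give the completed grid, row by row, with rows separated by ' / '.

The entries are 1 through 16, which sum to 136, so each line sums to 136/4 = 34.
From row 3, 34 − (14 + 7 + 2) gives (3,3) = 11.
The remaining cell in row 4 is (4,3) = 34 − 26 = 8.
Column 2 needs 34; the known cells sum to 25, so (1,2) = 9.
Column 3 needs 34; the known cells sum to 24, so (2,3) = 10.
Main diagonal must total 34; the given cells sum to 30, so (1,1) = 4.
The remaining cell in anti-diagonal is (1,4) = 34 − 18 = 16.
From column 1, 34 − (4 + 14 + 1) gives (2,1) = 15.
Column 4 must total 34; the given cells sum to 31, so (2,4) = 3.

4 9 5 16 / 15 6 10 3 / 14 7 11 2 / 1 12 8 13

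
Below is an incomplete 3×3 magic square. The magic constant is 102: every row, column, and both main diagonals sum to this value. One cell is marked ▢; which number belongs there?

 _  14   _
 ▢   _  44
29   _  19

From row 3, 102 − (29 + 19) gives (3,2) = 54.
Using column 2: 14 + 54 + ? → (2,2) = 102 − 68 = 34.
Column 3: 44 + 19 + ? = 102, so (1,3) = 39.
Main diagonal must total 102; the given cells sum to 53, so (1,1) = 49.
Row 2 needs 102; the known cells sum to 78, so (2,1) = 24.

24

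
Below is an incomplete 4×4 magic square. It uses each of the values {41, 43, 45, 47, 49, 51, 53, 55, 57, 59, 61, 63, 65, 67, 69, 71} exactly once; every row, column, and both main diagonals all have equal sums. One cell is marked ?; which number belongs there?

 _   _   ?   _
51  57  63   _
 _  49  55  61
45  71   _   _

41

The 16 entries sum to 896, so each line sums to 896/4 = 224.
Row 2: 51 + 57 + 63 + ? = 224, so (2,4) = 53.
Row 3 must total 224; the given cells sum to 165, so (3,1) = 59.
Column 1: 51 + 59 + 45 + ? = 224, so (1,1) = 69.
Column 2 needs 224; the known cells sum to 177, so (1,2) = 47.
Main diagonal: 69 + 57 + 55 + ? = 224, so (4,4) = 43.
From anti-diagonal, 224 − (63 + 49 + 45) gives (1,4) = 67.
Row 1 must total 224; the given cells sum to 183, so (1,3) = 41.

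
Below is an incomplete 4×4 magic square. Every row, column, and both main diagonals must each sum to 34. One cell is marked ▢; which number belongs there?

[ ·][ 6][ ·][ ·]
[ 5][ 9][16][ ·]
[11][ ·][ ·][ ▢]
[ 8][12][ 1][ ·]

14

The remaining cell in row 2 is (2,4) = 34 − 30 = 4.
Row 4 needs 34; the known cells sum to 21, so (4,4) = 13.
Using column 1: 5 + 11 + 8 + ? → (1,1) = 34 − 24 = 10.
The remaining cell in column 2 is (3,2) = 34 − 27 = 7.
Main diagonal must total 34; the given cells sum to 32, so (3,3) = 2.
From anti-diagonal, 34 − (16 + 7 + 8) gives (1,4) = 3.
Using row 1: 10 + 6 + 3 + ? → (1,3) = 34 − 19 = 15.
The remaining cell in row 3 is (3,4) = 34 − 20 = 14.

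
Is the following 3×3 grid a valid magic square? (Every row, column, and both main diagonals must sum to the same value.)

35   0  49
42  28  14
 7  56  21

Yes

Row 1: 35 + 0 + 49 = 84.
Row 2: 42 + 28 + 14 = 84.
Row 3: 7 + 56 + 21 = 84.
Column 1: 35 + 42 + 7 = 84.
Column 2: 0 + 28 + 56 = 84.
Column 3: 49 + 14 + 21 = 84.
Main diagonal: 35 + 28 + 21 = 84.
Anti-diagonal: 49 + 28 + 7 = 84.
All lines sum to 84.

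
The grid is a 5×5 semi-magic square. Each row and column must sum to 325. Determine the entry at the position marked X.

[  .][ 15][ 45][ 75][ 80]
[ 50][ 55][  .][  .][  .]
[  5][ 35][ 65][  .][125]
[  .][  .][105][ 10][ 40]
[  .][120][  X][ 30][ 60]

Row 1 must total 325; the given cells sum to 215, so (1,1) = 110.
Row 3 needs 325; the known cells sum to 230, so (3,4) = 95.
Using column 2: 15 + 55 + 35 + 120 + ? → (4,2) = 325 − 225 = 100.
Using column 4: 75 + 95 + 10 + 30 + ? → (2,4) = 325 − 210 = 115.
Column 5 needs 325; the known cells sum to 305, so (2,5) = 20.
Row 2 must total 325; the given cells sum to 240, so (2,3) = 85.
The remaining cell in row 4 is (4,1) = 325 − 255 = 70.
Using column 1: 110 + 50 + 5 + 70 + ? → (5,1) = 325 − 235 = 90.
Column 3 needs 325; the known cells sum to 300, so (5,3) = 25.

25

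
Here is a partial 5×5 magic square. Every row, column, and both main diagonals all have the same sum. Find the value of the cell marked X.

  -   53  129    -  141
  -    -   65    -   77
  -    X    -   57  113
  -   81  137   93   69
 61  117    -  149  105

Column 5 is complete and sums to 505; that is the magic constant.
Using row 4: 81 + 137 + 93 + 69 + ? → (4,1) = 505 − 380 = 125.
From row 5, 505 − (61 + 117 + 149 + 105) gives (5,3) = 73.
Using column 3: 129 + 65 + 137 + 73 + ? → (3,3) = 505 − 404 = 101.
Anti-diagonal must total 505; the given cells sum to 384, so (2,4) = 121.
Column 4 needs 505; the known cells sum to 420, so (1,4) = 85.
Row 1: 53 + 129 + 85 + 141 + ? = 505, so (1,1) = 97.
From main diagonal, 505 − (97 + 101 + 93 + 105) gives (2,2) = 109.
From row 2, 505 − (109 + 65 + 121 + 77) gives (2,1) = 133.
Using column 1: 97 + 133 + 125 + 61 + ? → (3,1) = 505 − 416 = 89.
Column 2: 53 + 109 + 81 + 117 + ? = 505, so (3,2) = 145.

145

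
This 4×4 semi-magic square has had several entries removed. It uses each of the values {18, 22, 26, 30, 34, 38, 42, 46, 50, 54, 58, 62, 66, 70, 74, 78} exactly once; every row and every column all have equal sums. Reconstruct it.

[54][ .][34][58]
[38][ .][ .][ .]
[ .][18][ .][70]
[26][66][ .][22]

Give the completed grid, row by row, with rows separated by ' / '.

54 46 34 58 / 38 62 50 42 / 74 18 30 70 / 26 66 78 22

The 16 entries sum to 768, so each line sums to 768/4 = 192.
Row 1: 54 + 34 + 58 + ? = 192, so (1,2) = 46.
Using row 4: 26 + 66 + 22 + ? → (4,3) = 192 − 114 = 78.
Column 1 must total 192; the given cells sum to 118, so (3,1) = 74.
From column 2, 192 − (46 + 18 + 66) gives (2,2) = 62.
Column 4 needs 192; the known cells sum to 150, so (2,4) = 42.
Row 2 must total 192; the given cells sum to 142, so (2,3) = 50.
Row 3 needs 192; the known cells sum to 162, so (3,3) = 30.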